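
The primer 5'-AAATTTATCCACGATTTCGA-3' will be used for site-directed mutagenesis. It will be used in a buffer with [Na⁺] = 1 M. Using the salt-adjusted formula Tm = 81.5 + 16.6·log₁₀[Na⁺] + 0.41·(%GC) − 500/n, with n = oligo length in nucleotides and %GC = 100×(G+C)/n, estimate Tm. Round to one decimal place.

Length n = 20. Scanning the sequence gives T=7, A=7, C=4, G=2.
G+C = 6, so %GC = 6/20 × 100 = 30%
Salt term: 16.6 × (0) = 0
GC term: 0.41 × 30 = 12.3; length term: −500/20 = −25
Tm = 81.5 + (0) + 12.3 − 25 = 68.8 → 68.8°C

68.8°C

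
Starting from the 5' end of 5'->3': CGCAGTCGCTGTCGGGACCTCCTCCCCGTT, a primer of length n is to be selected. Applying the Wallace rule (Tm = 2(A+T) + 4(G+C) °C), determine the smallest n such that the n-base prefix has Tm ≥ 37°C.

First 10 bases: CGCAGTCGCT → Tm = 34°C (< 37°C)
First 11 bases: CGCAGTCGCTG → Tm = 38°C (≥ 37°C)
Since every base adds ≥2°C, Tm only increases with n, so the threshold is first crossed at n = 11.

n = 11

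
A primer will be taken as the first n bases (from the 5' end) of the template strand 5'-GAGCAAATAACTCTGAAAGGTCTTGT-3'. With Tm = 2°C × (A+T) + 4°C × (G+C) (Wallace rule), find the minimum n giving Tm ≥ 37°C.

First 13 bases: GAGCAAATAACTC → Tm = 36°C (< 37°C)
First 14 bases: GAGCAAATAACTCT → Tm = 38°C (≥ 37°C)
Each additional base adds 2°C (A/T) or 4°C (G/C), so Tm is non-decreasing in n; n = 14 is the first length to reach 37°C.

n = 14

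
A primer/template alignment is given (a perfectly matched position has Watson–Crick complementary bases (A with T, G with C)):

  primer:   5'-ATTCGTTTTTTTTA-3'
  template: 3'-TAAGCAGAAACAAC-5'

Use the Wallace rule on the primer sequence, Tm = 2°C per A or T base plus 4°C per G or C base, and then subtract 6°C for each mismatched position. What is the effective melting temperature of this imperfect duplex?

14°C

Primer base counts: A=2, T=10, G=1, C=1 → A+T=12, G+C=2
Perfect-match Tm = 2(12) + 4(2) = 24 + 8 = 32°C
Mismatches (positions where the bases are not complementary): 3 (at positions 7, 11, 14)
Effective Tm = 32 − 3×6 = 32 − 18 = 14°C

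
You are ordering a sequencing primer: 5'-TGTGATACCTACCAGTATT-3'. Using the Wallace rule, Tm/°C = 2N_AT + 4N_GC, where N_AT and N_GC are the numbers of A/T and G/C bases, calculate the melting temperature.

Base counts: A=5, G=3, T=7, C=4
So N_AT = 12 and N_GC = 7.
Tm = 2(12) + 4(7) = 24 + 28 = 52°C

52°C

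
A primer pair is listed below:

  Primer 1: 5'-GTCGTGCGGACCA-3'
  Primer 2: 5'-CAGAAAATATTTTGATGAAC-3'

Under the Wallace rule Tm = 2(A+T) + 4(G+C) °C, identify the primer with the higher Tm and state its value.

Primer 2, 50°C

Primer 1: A+T=4, G+C=9 → Tm = 2(4)+4(9) = 44°C
Primer 2: A+T=15, G+C=5 → Tm = 2(15)+4(5) = 50°C
44°C vs 50°C → primer 2 is higher.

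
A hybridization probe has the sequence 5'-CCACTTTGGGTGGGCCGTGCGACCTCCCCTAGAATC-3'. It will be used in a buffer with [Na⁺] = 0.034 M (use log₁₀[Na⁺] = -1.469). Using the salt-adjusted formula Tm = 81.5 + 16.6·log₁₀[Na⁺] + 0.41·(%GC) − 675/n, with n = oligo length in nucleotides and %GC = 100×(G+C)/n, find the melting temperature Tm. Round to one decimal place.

64.6°C

Length n = 36. Counting bases: C=13, G=10, T=8, A=5
G+C = 23, so %GC = 23/36 × 100 = 63.889%
Salt term: 16.6 × (-1.469) = -24.385
GC term: 0.41 × 63.889 = 26.194; length term: −675/36 = −18.75
Tm = 81.5 + (-24.385) + 26.194 − 18.75 = 64.559 → 64.6°C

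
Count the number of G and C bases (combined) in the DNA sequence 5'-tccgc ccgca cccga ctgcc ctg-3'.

Scanning the sequence gives G=5, C=13, A=2, T=3.
G+C = 5 + 13 = 18

18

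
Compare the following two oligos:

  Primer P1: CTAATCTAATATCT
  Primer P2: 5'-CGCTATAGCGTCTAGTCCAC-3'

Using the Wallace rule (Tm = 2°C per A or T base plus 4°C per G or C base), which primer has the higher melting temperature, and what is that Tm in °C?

Primer P2, 62°C

Primer P1: A+T=11, G+C=3 → Tm = 2(11)+4(3) = 34°C
Primer P2: A+T=9, G+C=11 → Tm = 2(9)+4(11) = 62°C
34°C vs 62°C → primer P2 is higher.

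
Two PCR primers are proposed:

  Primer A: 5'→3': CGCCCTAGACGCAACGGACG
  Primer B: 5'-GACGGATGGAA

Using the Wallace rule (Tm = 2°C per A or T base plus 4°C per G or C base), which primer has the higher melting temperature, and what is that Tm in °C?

Primer A: A+T=6, G+C=14 → Tm = 2(6)+4(14) = 68°C
Primer B: A+T=5, G+C=6 → Tm = 2(5)+4(6) = 34°C
68°C vs 34°C → primer A is higher.

Primer A, 68°C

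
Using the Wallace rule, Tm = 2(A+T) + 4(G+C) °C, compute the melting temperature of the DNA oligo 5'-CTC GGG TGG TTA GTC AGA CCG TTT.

74°C

Scanning the sequence gives T=8, G=8, A=3, C=5.
A+T = 11, G+C = 13
Tm = 2(11) + 4(13) = 22 + 52 = 74°C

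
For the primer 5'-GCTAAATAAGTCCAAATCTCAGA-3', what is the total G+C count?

Base counts: A=10, C=5, T=5, G=3
G+C = 3 + 5 = 8

8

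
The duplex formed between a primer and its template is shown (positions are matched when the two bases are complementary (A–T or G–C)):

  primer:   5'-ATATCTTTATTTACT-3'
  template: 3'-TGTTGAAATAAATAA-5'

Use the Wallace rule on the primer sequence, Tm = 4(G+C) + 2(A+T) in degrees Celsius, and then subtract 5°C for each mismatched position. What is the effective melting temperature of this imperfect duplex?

Primer base counts: A=4, T=9, G=0, C=2 → A+T=13, G+C=2
Perfect-match Tm = 2(13) + 4(2) = 26 + 8 = 34°C
Mismatches (positions where the bases are not complementary): 3 (at positions 2, 4, 14)
Effective Tm = 34 − 3×5 = 34 − 15 = 19°C

19°C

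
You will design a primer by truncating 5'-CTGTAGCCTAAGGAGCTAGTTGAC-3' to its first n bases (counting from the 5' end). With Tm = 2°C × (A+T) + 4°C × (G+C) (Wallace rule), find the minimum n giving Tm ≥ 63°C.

n = 22

First 21 bases: CTGTAGCCTAAGGAGCTAGTT → Tm = 62°C (< 63°C)
First 22 bases: CTGTAGCCTAAGGAGCTAGTTG → Tm = 66°C (≥ 63°C)
Since every base adds ≥2°C, Tm only increases with n, so the threshold is first crossed at n = 22.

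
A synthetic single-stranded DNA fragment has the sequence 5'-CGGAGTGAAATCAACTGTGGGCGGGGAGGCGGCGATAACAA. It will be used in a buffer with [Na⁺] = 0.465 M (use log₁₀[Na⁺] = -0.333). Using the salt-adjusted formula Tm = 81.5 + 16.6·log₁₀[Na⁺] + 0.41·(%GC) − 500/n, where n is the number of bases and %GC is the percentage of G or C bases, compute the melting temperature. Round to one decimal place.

Length n = 41. A=12, C=7, T=5, G=17
G+C = 24, so %GC = 24/41 × 100 = 58.537%
Salt term: 16.6 × (-0.333) = -5.528
GC term: 0.41 × 58.537 = 24; length term: −500/41 = −12.195
Tm = 81.5 + (-5.528) + 24 − 12.195 = 87.777 → 87.8°C

87.8°C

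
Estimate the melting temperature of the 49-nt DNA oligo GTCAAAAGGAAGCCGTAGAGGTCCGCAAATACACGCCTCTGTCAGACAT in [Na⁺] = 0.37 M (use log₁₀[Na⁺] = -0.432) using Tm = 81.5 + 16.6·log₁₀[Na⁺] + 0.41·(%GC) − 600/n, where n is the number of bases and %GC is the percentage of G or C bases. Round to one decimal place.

Length n = 49. Scanning the sequence gives A=16, T=8, C=13, G=12.
G+C = 25, so %GC = 25/49 × 100 = 51.02%
Salt term: 16.6 × (-0.432) = -7.171
GC term: 0.41 × 51.02 = 20.918; length term: −600/49 = −12.245
Tm = 81.5 + (-7.171) + 20.918 − 12.245 = 83.002 → 83.0°C

83.0°C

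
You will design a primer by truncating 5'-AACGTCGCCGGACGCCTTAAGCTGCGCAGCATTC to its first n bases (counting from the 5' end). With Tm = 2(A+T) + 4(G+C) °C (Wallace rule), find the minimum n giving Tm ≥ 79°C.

First 24 bases: AACGTCGCCGGACGCCTTAAGCTG → Tm = 78°C (< 79°C)
First 25 bases: AACGTCGCCGGACGCCTTAAGCTGC → Tm = 82°C (≥ 79°C)
Each additional base adds 2°C (A/T) or 4°C (G/C), so Tm is non-decreasing in n; n = 25 is the first length to reach 79°C.

n = 25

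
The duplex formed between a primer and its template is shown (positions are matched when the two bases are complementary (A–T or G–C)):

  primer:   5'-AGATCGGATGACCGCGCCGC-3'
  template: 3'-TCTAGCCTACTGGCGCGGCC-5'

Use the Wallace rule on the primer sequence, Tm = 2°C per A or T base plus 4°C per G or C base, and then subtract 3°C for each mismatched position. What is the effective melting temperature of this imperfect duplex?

65°C

Primer base counts: A=4, T=2, G=7, C=7 → A+T=6, G+C=14
Perfect-match Tm = 2(6) + 4(14) = 12 + 56 = 68°C
Mismatches (positions where the bases are not complementary): 1 (at position 20)
Effective Tm = 68 − 1×3 = 68 − 3 = 65°C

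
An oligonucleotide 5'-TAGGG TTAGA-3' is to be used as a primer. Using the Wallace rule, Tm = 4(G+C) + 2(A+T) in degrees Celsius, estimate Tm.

Counting bases: T=3, G=4, C=0, A=3
AT pairs contribute 6, GC pairs contribute 4.
Tm = 2(6) + 4(4) = 12 + 16 = 28°C

28°C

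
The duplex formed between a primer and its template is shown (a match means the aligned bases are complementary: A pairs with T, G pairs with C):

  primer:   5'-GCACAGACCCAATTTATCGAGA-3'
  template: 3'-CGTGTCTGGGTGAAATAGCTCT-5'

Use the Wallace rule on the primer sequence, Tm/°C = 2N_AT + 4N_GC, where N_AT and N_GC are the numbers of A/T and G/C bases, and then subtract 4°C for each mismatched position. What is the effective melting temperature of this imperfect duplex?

60°C

Primer base counts: A=8, T=4, G=4, C=6 → A+T=12, G+C=10
Perfect-match Tm = 2(12) + 4(10) = 24 + 40 = 64°C
Mismatches (positions where the bases are not complementary): 1 (at position 12)
Effective Tm = 64 − 1×4 = 64 − 4 = 60°C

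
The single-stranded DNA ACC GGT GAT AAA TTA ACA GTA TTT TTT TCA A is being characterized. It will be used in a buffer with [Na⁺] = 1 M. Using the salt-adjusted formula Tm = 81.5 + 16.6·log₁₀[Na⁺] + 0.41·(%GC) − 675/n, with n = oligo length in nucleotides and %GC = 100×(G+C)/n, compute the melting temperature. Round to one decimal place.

70.3°C

Length n = 31. G=4, C=4, A=11, T=12
G+C = 8, so %GC = 8/31 × 100 = 25.806%
Salt term: 16.6 × (0) = 0
GC term: 0.41 × 25.806 = 10.58; length term: −675/31 = −21.774
Tm = 81.5 + (0) + 10.58 − 21.774 = 70.306 → 70.3°C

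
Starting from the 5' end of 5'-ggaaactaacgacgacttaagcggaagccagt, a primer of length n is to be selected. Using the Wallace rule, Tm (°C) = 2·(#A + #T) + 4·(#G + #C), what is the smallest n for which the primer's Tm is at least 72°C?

n = 24

First 23 bases: GGAAACTAACGACGACTTAAGCG → Tm = 68°C (< 72°C)
First 24 bases: GGAAACTAACGACGACTTAAGCGG → Tm = 72°C (≥ 72°C)
Each additional base adds 2°C (A/T) or 4°C (G/C), so Tm is non-decreasing in n; n = 24 is the first length to reach 72°C.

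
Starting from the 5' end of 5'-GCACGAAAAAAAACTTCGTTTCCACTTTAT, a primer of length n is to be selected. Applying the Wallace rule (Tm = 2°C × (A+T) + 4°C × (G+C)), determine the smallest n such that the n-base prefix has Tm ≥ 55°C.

First 20 bases: GCACGAAAAAAAACTTCGTT → Tm = 54°C (< 55°C)
First 21 bases: GCACGAAAAAAAACTTCGTTT → Tm = 56°C (≥ 55°C)
Since every base adds ≥2°C, Tm only increases with n, so the threshold is first crossed at n = 21.

n = 21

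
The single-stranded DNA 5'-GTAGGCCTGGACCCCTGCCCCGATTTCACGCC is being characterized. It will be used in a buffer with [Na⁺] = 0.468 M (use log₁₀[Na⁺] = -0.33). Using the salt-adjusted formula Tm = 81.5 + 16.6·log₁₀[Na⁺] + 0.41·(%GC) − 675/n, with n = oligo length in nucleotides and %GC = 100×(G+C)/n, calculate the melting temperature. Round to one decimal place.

83.1°C

Length n = 32. Counting bases: A=4, G=8, C=14, T=6
G+C = 22, so %GC = 22/32 × 100 = 68.75%
Salt term: 16.6 × (-0.33) = -5.478
GC term: 0.41 × 68.75 = 28.188; length term: −675/32 = −21.094
Tm = 81.5 + (-5.478) + 28.188 − 21.094 = 83.116 → 83.1°C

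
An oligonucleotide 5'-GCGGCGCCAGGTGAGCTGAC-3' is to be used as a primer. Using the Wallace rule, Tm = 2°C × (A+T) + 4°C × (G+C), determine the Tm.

70°C

Counting bases: A=3, C=6, T=2, G=9
So N_AT = 5 and N_GC = 15.
Tm = 4·15 + 2·5 = 60 + 10 = 70°C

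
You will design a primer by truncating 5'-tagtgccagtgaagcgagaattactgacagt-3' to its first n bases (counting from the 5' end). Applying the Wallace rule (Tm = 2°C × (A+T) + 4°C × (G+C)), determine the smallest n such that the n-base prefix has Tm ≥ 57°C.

n = 19

First 18 bases: TAGTGCCAGTGAAGCGAG → Tm = 56°C (< 57°C)
First 19 bases: TAGTGCCAGTGAAGCGAGA → Tm = 58°C (≥ 57°C)
Each additional base adds 2°C (A/T) or 4°C (G/C), so Tm is non-decreasing in n; n = 19 is the first length to reach 57°C.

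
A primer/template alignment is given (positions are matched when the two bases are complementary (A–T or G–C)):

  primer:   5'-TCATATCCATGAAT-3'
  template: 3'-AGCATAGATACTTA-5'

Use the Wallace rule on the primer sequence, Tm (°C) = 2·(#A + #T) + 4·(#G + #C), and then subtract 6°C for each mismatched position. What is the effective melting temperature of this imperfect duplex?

Primer base counts: A=5, T=5, G=1, C=3 → A+T=10, G+C=4
Perfect-match Tm = 2(10) + 4(4) = 20 + 16 = 36°C
Mismatches (positions where the bases are not complementary): 2 (at positions 3, 8)
Effective Tm = 36 − 2×6 = 36 − 12 = 24°C

24°C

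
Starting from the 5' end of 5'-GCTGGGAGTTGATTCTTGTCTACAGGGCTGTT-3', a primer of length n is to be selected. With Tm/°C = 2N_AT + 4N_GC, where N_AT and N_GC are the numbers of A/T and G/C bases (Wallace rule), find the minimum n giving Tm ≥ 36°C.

First 10 bases: GCTGGGAGTT → Tm = 32°C (< 36°C)
First 11 bases: GCTGGGAGTTG → Tm = 36°C (≥ 36°C)
Since every base adds ≥2°C, Tm only increases with n, so the threshold is first crossed at n = 11.

n = 11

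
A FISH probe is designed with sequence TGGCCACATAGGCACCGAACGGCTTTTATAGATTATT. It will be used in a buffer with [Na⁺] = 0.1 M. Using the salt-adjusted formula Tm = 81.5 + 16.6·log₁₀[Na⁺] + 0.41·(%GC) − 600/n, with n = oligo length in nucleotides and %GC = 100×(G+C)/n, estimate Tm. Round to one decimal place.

Length n = 37. A=10, T=11, C=8, G=8
G+C = 16, so %GC = 16/37 × 100 = 43.243%
Salt term: 16.6 × (-1) = -16.6
GC term: 0.41 × 43.243 = 17.73; length term: −600/37 = −16.216
Tm = 81.5 + (-16.6) + 17.73 − 16.216 = 66.414 → 66.4°C

66.4°C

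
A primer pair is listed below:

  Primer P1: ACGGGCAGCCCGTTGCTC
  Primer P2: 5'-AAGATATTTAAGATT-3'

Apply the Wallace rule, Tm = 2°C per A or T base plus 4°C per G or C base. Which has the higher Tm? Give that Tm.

Primer P1: A+T=5, G+C=13 → Tm = 2(5)+4(13) = 62°C
Primer P2: A+T=13, G+C=2 → Tm = 2(13)+4(2) = 34°C
62°C vs 34°C → primer P1 is higher.

Primer P1, 62°C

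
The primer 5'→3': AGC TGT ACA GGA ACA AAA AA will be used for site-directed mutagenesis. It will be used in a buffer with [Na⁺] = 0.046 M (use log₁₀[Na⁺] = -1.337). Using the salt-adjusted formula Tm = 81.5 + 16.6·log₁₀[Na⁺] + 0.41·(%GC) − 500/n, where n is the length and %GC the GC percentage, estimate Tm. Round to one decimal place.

Length n = 20. Base counts: T=2, G=4, C=3, A=11
G+C = 7, so %GC = 7/20 × 100 = 35%
Salt term: 16.6 × (-1.337) = -22.194
GC term: 0.41 × 35 = 14.35; length term: −500/20 = −25
Tm = 81.5 + (-22.194) + 14.35 − 25 = 48.656 → 48.7°C

48.7°C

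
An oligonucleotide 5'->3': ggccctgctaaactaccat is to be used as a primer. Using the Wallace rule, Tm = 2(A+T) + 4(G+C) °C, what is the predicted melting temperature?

Scanning the sequence gives G=3, T=4, A=5, C=7.
So N_AT = 9 and N_GC = 10.
Tm = 4·10 + 2·9 = 40 + 18 = 58°C

58°C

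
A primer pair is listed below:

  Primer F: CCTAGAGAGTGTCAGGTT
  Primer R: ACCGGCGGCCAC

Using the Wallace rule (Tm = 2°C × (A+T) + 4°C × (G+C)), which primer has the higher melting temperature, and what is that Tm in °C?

Primer F, 54°C

Primer F: A+T=9, G+C=9 → Tm = 2(9)+4(9) = 54°C
Primer R: A+T=2, G+C=10 → Tm = 2(2)+4(10) = 44°C
54°C vs 44°C → primer F is higher.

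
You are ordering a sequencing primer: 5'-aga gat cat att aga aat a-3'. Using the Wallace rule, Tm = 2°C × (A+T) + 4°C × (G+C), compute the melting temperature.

46°C

Base counts: T=5, G=3, C=1, A=10
A+T = 15, G+C = 4
Tm = 2×15 + 4×4 = 46°C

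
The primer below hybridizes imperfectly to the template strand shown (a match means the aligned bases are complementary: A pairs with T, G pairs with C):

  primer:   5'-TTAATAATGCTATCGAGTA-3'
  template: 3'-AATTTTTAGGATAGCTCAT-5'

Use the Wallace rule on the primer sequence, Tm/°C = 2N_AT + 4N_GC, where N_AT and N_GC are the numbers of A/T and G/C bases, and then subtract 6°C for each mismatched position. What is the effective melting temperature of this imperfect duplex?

36°C

Primer base counts: A=7, T=7, G=3, C=2 → A+T=14, G+C=5
Perfect-match Tm = 2(14) + 4(5) = 28 + 20 = 48°C
Mismatches (positions where the bases are not complementary): 2 (at positions 5, 9)
Effective Tm = 48 − 2×6 = 48 − 12 = 36°C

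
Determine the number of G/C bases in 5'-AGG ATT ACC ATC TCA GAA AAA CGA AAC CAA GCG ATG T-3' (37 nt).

15

Scanning the sequence gives G=7, C=8, A=16, T=6.
Total G or C: 7 + 8 = 15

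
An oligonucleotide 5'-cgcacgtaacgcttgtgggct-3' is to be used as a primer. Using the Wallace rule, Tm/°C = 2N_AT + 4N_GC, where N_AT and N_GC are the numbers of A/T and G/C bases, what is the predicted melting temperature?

Scanning the sequence gives G=7, C=6, T=5, A=3.
AT pairs contribute 8, GC pairs contribute 13.
Tm = 2(8) + 4(13) = 16 + 52 = 68°C

68°C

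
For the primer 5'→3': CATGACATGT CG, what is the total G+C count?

6

Counting bases: A=3, C=3, G=3, T=3
Total G or C: 3 + 3 = 6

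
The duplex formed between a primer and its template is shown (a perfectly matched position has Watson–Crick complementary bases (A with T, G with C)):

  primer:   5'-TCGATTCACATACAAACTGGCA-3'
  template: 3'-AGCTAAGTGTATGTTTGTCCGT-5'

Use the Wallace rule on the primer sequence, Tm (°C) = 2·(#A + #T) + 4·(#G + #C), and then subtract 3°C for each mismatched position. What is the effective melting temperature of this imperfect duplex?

59°C

Primer base counts: A=8, T=5, G=3, C=6 → A+T=13, G+C=9
Perfect-match Tm = 2(13) + 4(9) = 26 + 36 = 62°C
Mismatches (positions where the bases are not complementary): 1 (at position 18)
Effective Tm = 62 − 1×3 = 62 − 3 = 59°C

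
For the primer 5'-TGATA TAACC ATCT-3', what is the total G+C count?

Scanning the sequence gives T=5, G=1, A=5, C=3.
G+C = 1 + 3 = 4

4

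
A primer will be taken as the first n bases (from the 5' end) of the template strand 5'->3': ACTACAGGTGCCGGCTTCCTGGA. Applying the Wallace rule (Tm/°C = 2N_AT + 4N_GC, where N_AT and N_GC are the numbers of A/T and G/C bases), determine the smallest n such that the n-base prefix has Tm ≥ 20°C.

n = 7

First 6 bases: ACTACA → Tm = 16°C (< 20°C)
First 7 bases: ACTACAG → Tm = 20°C (≥ 20°C)
Each additional base adds 2°C (A/T) or 4°C (G/C), so Tm is non-decreasing in n; n = 7 is the first length to reach 20°C.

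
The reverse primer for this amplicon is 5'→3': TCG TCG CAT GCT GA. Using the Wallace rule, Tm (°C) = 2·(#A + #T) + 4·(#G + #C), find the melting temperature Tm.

Counting bases: C=4, T=4, G=4, A=2
AT pairs contribute 6, GC pairs contribute 8.
Tm = 2×6 + 4×8 = 44°C

44°C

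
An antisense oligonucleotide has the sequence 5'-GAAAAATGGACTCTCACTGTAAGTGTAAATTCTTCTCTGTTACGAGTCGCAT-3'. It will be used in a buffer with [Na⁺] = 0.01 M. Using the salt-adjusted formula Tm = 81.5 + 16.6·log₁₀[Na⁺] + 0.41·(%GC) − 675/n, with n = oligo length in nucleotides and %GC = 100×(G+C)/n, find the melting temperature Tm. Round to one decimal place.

51.1°C

Length n = 52. T=17, C=10, G=10, A=15
G+C = 20, so %GC = 20/52 × 100 = 38.462%
Salt term: 16.6 × (-2) = -33.2
GC term: 0.41 × 38.462 = 15.769; length term: −675/52 = −12.981
Tm = 81.5 + (-33.2) + 15.769 − 12.981 = 51.088 → 51.1°C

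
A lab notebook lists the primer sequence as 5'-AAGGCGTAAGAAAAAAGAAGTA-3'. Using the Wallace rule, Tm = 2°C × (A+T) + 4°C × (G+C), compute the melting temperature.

58°C

Counting bases: G=6, C=1, T=2, A=13
A+T = 15, G+C = 7
Tm = 4·7 + 2·15 = 28 + 30 = 58°C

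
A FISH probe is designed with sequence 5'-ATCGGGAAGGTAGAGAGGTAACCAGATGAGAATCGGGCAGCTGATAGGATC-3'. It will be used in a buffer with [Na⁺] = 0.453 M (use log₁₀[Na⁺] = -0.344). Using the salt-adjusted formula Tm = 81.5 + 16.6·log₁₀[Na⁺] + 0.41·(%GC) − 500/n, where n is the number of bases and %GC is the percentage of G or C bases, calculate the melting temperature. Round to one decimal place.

Length n = 51. Scanning the sequence gives A=17, G=19, T=8, C=7.
G+C = 26, so %GC = 26/51 × 100 = 50.98%
Salt term: 16.6 × (-0.344) = -5.71
GC term: 0.41 × 50.98 = 20.902; length term: −500/51 = −9.804
Tm = 81.5 + (-5.71) + 20.902 − 9.804 = 86.888 → 86.9°C

86.9°C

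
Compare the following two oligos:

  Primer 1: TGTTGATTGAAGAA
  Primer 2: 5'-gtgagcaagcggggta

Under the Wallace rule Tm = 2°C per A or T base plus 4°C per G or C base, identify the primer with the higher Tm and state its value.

Primer 1: A+T=10, G+C=4 → Tm = 2(10)+4(4) = 36°C
Primer 2: A+T=6, G+C=10 → Tm = 2(6)+4(10) = 52°C
36°C vs 52°C → primer 2 is higher.

Primer 2, 52°C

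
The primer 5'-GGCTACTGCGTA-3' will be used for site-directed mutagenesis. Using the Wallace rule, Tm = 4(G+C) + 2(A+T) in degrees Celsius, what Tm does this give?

A=2, G=4, T=3, C=3
A+T = 5, G+C = 7
Tm = 2(5) + 4(7) = 10 + 28 = 38°C

38°C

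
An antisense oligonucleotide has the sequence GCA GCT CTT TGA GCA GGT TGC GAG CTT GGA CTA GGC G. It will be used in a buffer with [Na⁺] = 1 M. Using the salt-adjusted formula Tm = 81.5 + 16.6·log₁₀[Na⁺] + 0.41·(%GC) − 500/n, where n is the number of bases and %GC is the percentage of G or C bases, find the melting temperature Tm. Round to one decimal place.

Length n = 37. T=9, G=14, C=8, A=6
G+C = 22, so %GC = 22/37 × 100 = 59.459%
Salt term: 16.6 × (0) = 0
GC term: 0.41 × 59.459 = 24.378; length term: −500/37 = −13.514
Tm = 81.5 + (0) + 24.378 − 13.514 = 92.364 → 92.4°C

92.4°C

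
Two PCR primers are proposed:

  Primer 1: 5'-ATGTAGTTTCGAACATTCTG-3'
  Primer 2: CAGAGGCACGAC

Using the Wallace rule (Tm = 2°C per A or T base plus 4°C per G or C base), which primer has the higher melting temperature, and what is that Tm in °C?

Primer 1: A+T=13, G+C=7 → Tm = 2(13)+4(7) = 54°C
Primer 2: A+T=4, G+C=8 → Tm = 2(4)+4(8) = 40°C
54°C vs 40°C → primer 1 is higher.

Primer 1, 54°C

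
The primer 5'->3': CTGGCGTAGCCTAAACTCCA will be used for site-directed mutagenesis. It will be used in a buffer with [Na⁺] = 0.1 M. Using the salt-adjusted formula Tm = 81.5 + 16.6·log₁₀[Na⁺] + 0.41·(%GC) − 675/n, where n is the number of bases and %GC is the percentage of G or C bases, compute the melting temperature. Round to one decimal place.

Length n = 20. Scanning the sequence gives A=5, T=4, G=4, C=7.
G+C = 11, so %GC = 11/20 × 100 = 55%
Salt term: 16.6 × (-1) = -16.6
GC term: 0.41 × 55 = 22.55; length term: −675/20 = −33.75
Tm = 81.5 + (-16.6) + 22.55 − 33.75 = 53.7 → 53.7°C

53.7°C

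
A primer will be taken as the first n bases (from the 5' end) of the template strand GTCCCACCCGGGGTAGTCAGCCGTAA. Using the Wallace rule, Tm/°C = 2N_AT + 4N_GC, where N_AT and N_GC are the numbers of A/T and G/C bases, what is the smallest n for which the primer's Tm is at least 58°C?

n = 17

First 16 bases: GTCCCACCCGGGGTAG → Tm = 56°C (< 58°C)
First 17 bases: GTCCCACCCGGGGTAGT → Tm = 58°C (≥ 58°C)
Since every base adds ≥2°C, Tm only increases with n, so the threshold is first crossed at n = 17.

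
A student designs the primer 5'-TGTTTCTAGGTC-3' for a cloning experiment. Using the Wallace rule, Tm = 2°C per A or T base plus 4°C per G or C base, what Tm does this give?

34°C

G=3, T=6, A=1, C=2
So N_AT = 7 and N_GC = 5.
Tm = 2×7 + 4×5 = 34°C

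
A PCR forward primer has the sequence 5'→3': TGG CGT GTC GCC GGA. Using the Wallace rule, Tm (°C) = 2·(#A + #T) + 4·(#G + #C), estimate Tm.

52°C

Counting bases: A=1, C=4, T=3, G=7
So N_AT = 4 and N_GC = 11.
Tm = 4·11 + 2·4 = 44 + 8 = 52°C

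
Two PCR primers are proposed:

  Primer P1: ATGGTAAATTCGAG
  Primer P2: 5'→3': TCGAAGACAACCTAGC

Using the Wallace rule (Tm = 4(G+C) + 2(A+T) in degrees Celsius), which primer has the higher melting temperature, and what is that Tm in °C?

Primer P1: A+T=9, G+C=5 → Tm = 2(9)+4(5) = 38°C
Primer P2: A+T=8, G+C=8 → Tm = 2(8)+4(8) = 48°C
38°C vs 48°C → primer P2 is higher.

Primer P2, 48°C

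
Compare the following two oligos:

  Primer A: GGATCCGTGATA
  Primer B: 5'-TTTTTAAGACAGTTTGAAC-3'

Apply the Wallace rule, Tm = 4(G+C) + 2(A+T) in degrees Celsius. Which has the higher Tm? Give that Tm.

Primer B, 48°C

Primer A: A+T=6, G+C=6 → Tm = 2(6)+4(6) = 36°C
Primer B: A+T=14, G+C=5 → Tm = 2(14)+4(5) = 48°C
36°C vs 48°C → primer B is higher.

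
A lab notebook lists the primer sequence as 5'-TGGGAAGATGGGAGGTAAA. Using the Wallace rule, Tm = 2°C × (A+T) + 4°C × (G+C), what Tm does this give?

Scanning the sequence gives T=3, A=7, C=0, G=9.
AT pairs contribute 10, GC pairs contribute 9.
Tm = 4·9 + 2·10 = 36 + 20 = 56°C

56°C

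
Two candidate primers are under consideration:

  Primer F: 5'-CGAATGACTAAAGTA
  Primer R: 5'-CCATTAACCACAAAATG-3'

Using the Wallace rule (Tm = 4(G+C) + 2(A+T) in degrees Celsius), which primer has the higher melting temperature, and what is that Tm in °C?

Primer R, 46°C

Primer F: A+T=10, G+C=5 → Tm = 2(10)+4(5) = 40°C
Primer R: A+T=11, G+C=6 → Tm = 2(11)+4(6) = 46°C
40°C vs 46°C → primer R is higher.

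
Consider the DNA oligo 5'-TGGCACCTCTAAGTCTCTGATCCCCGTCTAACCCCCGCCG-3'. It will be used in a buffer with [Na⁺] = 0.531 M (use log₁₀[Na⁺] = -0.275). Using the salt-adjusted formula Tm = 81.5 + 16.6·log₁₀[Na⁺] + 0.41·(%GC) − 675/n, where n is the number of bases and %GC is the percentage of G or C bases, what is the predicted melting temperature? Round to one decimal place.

85.7°C

Length n = 40. G=7, A=6, T=9, C=18
G+C = 25, so %GC = 25/40 × 100 = 62.5%
Salt term: 16.6 × (-0.275) = -4.565
GC term: 0.41 × 62.5 = 25.625; length term: −675/40 = −16.875
Tm = 81.5 + (-4.565) + 25.625 − 16.875 = 85.685 → 85.7°C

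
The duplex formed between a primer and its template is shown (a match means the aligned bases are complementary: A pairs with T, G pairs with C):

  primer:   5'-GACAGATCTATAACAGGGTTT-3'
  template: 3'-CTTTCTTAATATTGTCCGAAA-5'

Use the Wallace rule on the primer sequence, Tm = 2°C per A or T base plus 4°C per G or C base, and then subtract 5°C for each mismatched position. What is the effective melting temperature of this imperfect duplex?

38°C

Primer base counts: A=7, T=6, G=5, C=3 → A+T=13, G+C=8
Perfect-match Tm = 2(13) + 4(8) = 26 + 32 = 58°C
Mismatches (positions where the bases are not complementary): 4 (at positions 3, 7, 8, 18)
Effective Tm = 58 − 4×5 = 58 − 20 = 38°C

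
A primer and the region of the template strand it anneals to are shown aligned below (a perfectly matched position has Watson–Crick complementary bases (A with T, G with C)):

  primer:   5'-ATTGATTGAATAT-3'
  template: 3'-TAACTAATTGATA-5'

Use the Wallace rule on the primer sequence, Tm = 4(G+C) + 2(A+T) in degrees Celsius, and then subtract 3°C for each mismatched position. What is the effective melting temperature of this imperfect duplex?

24°C

Primer base counts: A=5, T=6, G=2, C=0 → A+T=11, G+C=2
Perfect-match Tm = 2(11) + 4(2) = 22 + 8 = 30°C
Mismatches (positions where the bases are not complementary): 2 (at positions 8, 10)
Effective Tm = 30 − 2×3 = 30 − 6 = 24°C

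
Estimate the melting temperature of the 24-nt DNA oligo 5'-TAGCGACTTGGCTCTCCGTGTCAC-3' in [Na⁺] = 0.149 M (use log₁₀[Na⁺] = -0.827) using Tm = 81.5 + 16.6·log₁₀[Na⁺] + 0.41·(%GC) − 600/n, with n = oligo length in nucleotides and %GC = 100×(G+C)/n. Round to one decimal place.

Length n = 24. Base counts: T=7, A=3, C=8, G=6
G+C = 14, so %GC = 14/24 × 100 = 58.333%
Salt term: 16.6 × (-0.827) = -13.728
GC term: 0.41 × 58.333 = 23.917; length term: −600/24 = −25
Tm = 81.5 + (-13.728) + 23.917 − 25 = 66.689 → 66.7°C

66.7°C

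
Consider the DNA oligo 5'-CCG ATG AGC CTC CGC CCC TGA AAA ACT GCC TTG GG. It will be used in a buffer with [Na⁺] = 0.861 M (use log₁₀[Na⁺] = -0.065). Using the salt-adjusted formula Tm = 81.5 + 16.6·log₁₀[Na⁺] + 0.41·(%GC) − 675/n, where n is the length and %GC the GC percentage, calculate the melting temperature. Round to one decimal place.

Length n = 35. Scanning the sequence gives T=6, A=7, C=13, G=9.
G+C = 22, so %GC = 22/35 × 100 = 62.857%
Salt term: 16.6 × (-0.065) = -1.079
GC term: 0.41 × 62.857 = 25.771; length term: −675/35 = −19.286
Tm = 81.5 + (-1.079) + 25.771 − 19.286 = 86.906 → 86.9°C

86.9°C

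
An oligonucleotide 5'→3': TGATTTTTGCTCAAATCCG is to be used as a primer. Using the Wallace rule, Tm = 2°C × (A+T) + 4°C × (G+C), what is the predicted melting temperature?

Counting bases: A=4, G=3, T=8, C=4
So N_AT = 12 and N_GC = 7.
Tm = 4·7 + 2·12 = 28 + 24 = 52°C

52°C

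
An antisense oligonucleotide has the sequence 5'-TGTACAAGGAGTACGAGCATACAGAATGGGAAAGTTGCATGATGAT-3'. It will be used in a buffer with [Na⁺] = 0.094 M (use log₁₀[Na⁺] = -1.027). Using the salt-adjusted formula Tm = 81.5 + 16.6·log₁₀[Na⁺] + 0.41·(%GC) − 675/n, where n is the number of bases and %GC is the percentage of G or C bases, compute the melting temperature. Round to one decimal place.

66.7°C

Length n = 46. T=10, G=14, A=17, C=5
G+C = 19, so %GC = 19/46 × 100 = 41.304%
Salt term: 16.6 × (-1.027) = -17.048
GC term: 0.41 × 41.304 = 16.935; length term: −675/46 = −14.674
Tm = 81.5 + (-17.048) + 16.935 − 14.674 = 66.713 → 66.7°C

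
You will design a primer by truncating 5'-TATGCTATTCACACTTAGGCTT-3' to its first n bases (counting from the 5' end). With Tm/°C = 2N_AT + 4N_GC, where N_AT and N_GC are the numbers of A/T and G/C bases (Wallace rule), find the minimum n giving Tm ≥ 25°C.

n = 10

First 9 bases: TATGCTATT → Tm = 22°C (< 25°C)
First 10 bases: TATGCTATTC → Tm = 26°C (≥ 25°C)
Each additional base adds 2°C (A/T) or 4°C (G/C), so Tm is non-decreasing in n; n = 10 is the first length to reach 25°C.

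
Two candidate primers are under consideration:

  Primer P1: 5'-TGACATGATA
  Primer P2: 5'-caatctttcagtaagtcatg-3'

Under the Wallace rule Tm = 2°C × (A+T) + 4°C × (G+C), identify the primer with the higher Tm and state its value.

Primer P1: A+T=7, G+C=3 → Tm = 2(7)+4(3) = 26°C
Primer P2: A+T=13, G+C=7 → Tm = 2(13)+4(7) = 54°C
26°C vs 54°C → primer P2 is higher.

Primer P2, 54°C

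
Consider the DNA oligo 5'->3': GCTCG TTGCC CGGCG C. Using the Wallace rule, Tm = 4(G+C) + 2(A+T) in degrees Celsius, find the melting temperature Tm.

Base counts: T=3, C=7, A=0, G=6
A+T = 3, G+C = 13
Tm = 2(3) + 4(13) = 6 + 52 = 58°C

58°C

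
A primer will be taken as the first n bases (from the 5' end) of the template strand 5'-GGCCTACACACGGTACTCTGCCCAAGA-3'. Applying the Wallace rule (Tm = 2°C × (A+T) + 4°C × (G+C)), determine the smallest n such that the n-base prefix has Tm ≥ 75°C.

First 22 bases: GGCCTACACACGGTACTCTGCC → Tm = 72°C (< 75°C)
First 23 bases: GGCCTACACACGGTACTCTGCCC → Tm = 76°C (≥ 75°C)
Since every base adds ≥2°C, Tm only increases with n, so the threshold is first crossed at n = 23.

n = 23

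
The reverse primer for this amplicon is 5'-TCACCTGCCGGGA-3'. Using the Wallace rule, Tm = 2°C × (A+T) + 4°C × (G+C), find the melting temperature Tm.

44°C

Scanning the sequence gives C=5, T=2, G=4, A=2.
A+T = 4, G+C = 9
Tm = 2(4) + 4(9) = 8 + 36 = 44°C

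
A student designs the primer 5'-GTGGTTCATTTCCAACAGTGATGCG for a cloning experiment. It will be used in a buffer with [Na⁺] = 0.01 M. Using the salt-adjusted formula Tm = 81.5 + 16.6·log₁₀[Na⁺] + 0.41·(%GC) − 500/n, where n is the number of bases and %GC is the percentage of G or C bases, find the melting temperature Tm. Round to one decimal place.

Length n = 25. Base counts: C=5, G=7, T=8, A=5
G+C = 12, so %GC = 12/25 × 100 = 48%
Salt term: 16.6 × (-2) = -33.2
GC term: 0.41 × 48 = 19.68; length term: −500/25 = −20
Tm = 81.5 + (-33.2) + 19.68 − 20 = 47.98 → 48.0°C

48.0°C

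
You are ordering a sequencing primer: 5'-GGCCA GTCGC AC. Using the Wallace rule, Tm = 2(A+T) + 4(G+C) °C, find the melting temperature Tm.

T=1, A=2, G=4, C=5
A+T = 3, G+C = 9
Tm = 4·9 + 2·3 = 36 + 6 = 42°C

42°C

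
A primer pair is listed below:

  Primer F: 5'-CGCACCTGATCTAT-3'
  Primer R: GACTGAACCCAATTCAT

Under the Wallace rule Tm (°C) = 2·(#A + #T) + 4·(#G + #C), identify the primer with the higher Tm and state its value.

Primer R, 48°C

Primer F: A+T=7, G+C=7 → Tm = 2(7)+4(7) = 42°C
Primer R: A+T=10, G+C=7 → Tm = 2(10)+4(7) = 48°C
42°C vs 48°C → primer R is higher.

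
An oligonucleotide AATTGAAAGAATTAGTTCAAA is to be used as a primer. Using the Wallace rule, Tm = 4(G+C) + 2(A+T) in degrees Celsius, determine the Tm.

C=1, A=11, T=6, G=3
AT pairs contribute 17, GC pairs contribute 4.
Tm = 2(17) + 4(4) = 34 + 16 = 50°C

50°C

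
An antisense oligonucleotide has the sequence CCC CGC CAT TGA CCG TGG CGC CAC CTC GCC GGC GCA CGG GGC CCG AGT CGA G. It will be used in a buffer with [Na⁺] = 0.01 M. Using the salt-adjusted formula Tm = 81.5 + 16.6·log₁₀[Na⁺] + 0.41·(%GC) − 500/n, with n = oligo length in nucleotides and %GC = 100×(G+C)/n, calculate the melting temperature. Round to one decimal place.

Length n = 52. Counting bases: A=6, T=5, C=23, G=18
G+C = 41, so %GC = 41/52 × 100 = 78.846%
Salt term: 16.6 × (-2) = -33.2
GC term: 0.41 × 78.846 = 32.327; length term: −500/52 = −9.615
Tm = 81.5 + (-33.2) + 32.327 − 9.615 = 71.012 → 71.0°C

71.0°C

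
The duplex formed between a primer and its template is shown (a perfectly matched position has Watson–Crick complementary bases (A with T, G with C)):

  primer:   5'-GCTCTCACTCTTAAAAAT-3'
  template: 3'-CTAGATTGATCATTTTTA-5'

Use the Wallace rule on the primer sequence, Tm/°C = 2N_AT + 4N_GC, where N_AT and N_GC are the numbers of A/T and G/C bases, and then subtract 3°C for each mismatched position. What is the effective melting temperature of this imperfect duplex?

36°C

Primer base counts: A=6, T=6, G=1, C=5 → A+T=12, G+C=6
Perfect-match Tm = 2(12) + 4(6) = 24 + 24 = 48°C
Mismatches (positions where the bases are not complementary): 4 (at positions 2, 6, 10, 11)
Effective Tm = 48 − 4×3 = 48 − 12 = 36°C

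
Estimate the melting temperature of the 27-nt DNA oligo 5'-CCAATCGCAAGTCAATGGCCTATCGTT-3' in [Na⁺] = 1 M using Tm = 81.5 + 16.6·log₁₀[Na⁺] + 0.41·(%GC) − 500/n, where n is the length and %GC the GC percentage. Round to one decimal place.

82.7°C

Length n = 27. Scanning the sequence gives C=8, G=5, A=7, T=7.
G+C = 13, so %GC = 13/27 × 100 = 48.148%
Salt term: 16.6 × (0) = 0
GC term: 0.41 × 48.148 = 19.741; length term: −500/27 = −18.519
Tm = 81.5 + (0) + 19.741 − 18.519 = 82.722 → 82.7°C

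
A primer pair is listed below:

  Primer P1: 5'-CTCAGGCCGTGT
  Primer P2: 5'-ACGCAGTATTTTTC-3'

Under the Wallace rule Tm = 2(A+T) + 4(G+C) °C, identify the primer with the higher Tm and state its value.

Primer P1: A+T=4, G+C=8 → Tm = 2(4)+4(8) = 40°C
Primer P2: A+T=9, G+C=5 → Tm = 2(9)+4(5) = 38°C
40°C vs 38°C → primer P1 is higher.

Primer P1, 40°C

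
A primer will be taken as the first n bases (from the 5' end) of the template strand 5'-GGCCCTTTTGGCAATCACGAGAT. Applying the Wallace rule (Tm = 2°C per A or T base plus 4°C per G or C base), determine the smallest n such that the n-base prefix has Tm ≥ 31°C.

First 9 bases: GGCCCTTTT → Tm = 28°C (< 31°C)
First 10 bases: GGCCCTTTTG → Tm = 32°C (≥ 31°C)
Since every base adds ≥2°C, Tm only increases with n, so the threshold is first crossed at n = 10.

n = 10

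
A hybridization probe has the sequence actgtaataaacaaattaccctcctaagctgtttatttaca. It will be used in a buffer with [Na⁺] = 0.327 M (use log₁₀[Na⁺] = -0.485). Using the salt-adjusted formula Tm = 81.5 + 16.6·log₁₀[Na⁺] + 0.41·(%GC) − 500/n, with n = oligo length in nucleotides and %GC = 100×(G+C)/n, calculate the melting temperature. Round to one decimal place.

73.3°C

Length n = 41. Scanning the sequence gives T=14, C=9, G=3, A=15.
G+C = 12, so %GC = 12/41 × 100 = 29.268%
Salt term: 16.6 × (-0.485) = -8.051
GC term: 0.41 × 29.268 = 12; length term: −500/41 = −12.195
Tm = 81.5 + (-8.051) + 12 − 12.195 = 73.254 → 73.3°C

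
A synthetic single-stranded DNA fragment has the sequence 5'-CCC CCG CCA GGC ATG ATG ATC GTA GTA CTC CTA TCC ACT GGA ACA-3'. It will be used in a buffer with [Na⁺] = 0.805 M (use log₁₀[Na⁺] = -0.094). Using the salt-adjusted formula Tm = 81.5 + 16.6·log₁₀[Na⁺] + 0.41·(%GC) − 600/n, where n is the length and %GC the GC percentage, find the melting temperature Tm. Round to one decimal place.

Length n = 45. Base counts: C=16, T=9, A=11, G=9
G+C = 25, so %GC = 25/45 × 100 = 55.556%
Salt term: 16.6 × (-0.094) = -1.56
GC term: 0.41 × 55.556 = 22.778; length term: −600/45 = −13.333
Tm = 81.5 + (-1.56) + 22.778 − 13.333 = 89.385 → 89.4°C

89.4°C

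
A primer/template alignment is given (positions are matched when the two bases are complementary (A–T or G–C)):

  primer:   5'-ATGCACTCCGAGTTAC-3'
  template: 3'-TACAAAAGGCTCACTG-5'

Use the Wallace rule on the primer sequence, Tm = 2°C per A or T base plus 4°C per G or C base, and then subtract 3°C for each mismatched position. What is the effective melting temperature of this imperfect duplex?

Primer base counts: A=4, T=4, G=3, C=5 → A+T=8, G+C=8
Perfect-match Tm = 2(8) + 4(8) = 16 + 32 = 48°C
Mismatches (positions where the bases are not complementary): 4 (at positions 4, 5, 6, 14)
Effective Tm = 48 − 4×3 = 48 − 12 = 36°C

36°C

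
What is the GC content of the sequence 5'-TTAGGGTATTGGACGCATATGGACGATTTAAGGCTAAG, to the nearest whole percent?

G=12, C=4, A=11, T=11
G+C = 12 + 4 = 16 out of 38 bases
%GC = 16/38 × 100 = 42.11% ≈ 42%

42%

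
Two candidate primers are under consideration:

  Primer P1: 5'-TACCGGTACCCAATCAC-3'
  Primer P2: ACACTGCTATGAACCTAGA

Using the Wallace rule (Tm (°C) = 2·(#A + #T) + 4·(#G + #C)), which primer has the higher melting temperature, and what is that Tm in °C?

Primer P1: A+T=8, G+C=9 → Tm = 2(8)+4(9) = 52°C
Primer P2: A+T=11, G+C=8 → Tm = 2(11)+4(8) = 54°C
52°C vs 54°C → primer P2 is higher.

Primer P2, 54°C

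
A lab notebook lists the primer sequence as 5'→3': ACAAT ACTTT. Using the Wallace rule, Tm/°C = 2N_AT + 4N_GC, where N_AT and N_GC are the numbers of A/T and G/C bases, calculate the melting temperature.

24°C

G=0, T=4, A=4, C=2
So N_AT = 8 and N_GC = 2.
Tm = 2×8 + 4×2 = 24°C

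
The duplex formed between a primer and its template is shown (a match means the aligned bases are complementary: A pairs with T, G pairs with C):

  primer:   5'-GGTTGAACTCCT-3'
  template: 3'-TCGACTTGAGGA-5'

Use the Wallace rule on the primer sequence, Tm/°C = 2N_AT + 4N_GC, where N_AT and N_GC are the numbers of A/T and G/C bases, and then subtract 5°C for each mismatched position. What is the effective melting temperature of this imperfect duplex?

26°C

Primer base counts: A=2, T=4, G=3, C=3 → A+T=6, G+C=6
Perfect-match Tm = 2(6) + 4(6) = 12 + 24 = 36°C
Mismatches (positions where the bases are not complementary): 2 (at positions 1, 3)
Effective Tm = 36 − 2×5 = 36 − 10 = 26°C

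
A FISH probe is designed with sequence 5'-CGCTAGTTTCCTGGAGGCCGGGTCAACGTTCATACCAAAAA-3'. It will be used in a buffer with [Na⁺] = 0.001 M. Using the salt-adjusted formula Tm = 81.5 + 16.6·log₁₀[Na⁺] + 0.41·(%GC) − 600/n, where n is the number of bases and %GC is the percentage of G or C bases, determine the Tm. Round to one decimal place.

Length n = 41. T=9, C=11, A=11, G=10
G+C = 21, so %GC = 21/41 × 100 = 51.22%
Salt term: 16.6 × (-3) = -49.8
GC term: 0.41 × 51.22 = 21; length term: −600/41 = −14.634
Tm = 81.5 + (-49.8) + 21 − 14.634 = 38.066 → 38.1°C

38.1°C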